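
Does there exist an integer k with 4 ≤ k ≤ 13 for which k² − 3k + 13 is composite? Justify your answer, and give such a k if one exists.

At k = 13: 13² − 3·13 + 13 = 143 = 11·13, which is composite.

k = 13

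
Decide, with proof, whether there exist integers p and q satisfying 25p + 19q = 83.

p = 17, q = -18

25 and 19 are coprime, so 25p + 19q ranges over all of ℤ.
Run the Euclidean algorithm on 25 and 19: 25 = 1·19 + 6, 19 = 3·6 + 1, 6 = 6·1 + 0.
Unwinding: 1 = 19 − 3·6 = 19 − 3·(25 − 1·19) = −3·25 + 4·19, i.e. 25·(-3) + 19·4 = 1.
Multiplying through by 83: p = (-3)·83 = -249, q = 4·83 = 332 is a solution.
The general solution is p = -249 + 19k, q = 332 − 25k; taking k = 14 gives the smaller pair p = 17, q = -18.
Check: 25·17 + 19·(-18) = 425 − 342 = 83. ✓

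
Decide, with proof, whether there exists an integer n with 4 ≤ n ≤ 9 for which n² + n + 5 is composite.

At n = 8: 8² + 8 + 5 = 77 = 7·11, which is composite.

n = 8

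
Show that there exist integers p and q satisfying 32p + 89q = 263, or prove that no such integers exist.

Since gcd(32, 89) = 1, every integer is an integer combination of 32 and 89.
Run the Euclidean algorithm on 89 and 32: 89 = 2·32 + 25, 32 = 1·25 + 7, 25 = 3·7 + 4, 7 = 1·4 + 3, 4 = 1·3 + 1, 3 = 3·1 + 0.
Unwinding: 1 = 4 − 1·3 = 4 − (7 − 1·4) = −7 + 2·4 = −7 + 2·(25 − 3·7) = 2·25 − 7·7 = 2·25 − 7·(32 − 1·25) = −7·32 + 9·25 = −7·32 + 9·(89 − 2·32) = 9·89 − 25·32, i.e. 32·(-25) + 89·9 = 1.
Multiplying through by 263: p = (-25)·263 = -6575, q = 9·263 = 2367 is a solution.
Adding 74·89 to p and subtracting 74·32 from q gives the tidier solution (11, -1).
Check: 32·11 + 89·(-1) = 352 − 89 = 263. ✓

p = 11, q = -1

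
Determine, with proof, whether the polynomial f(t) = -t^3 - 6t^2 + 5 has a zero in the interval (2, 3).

f has no root in that interval.

f(2) = -27 and f(3) = -76, both negative, so a sign-change argument is unavailable; we show f keeps this sign on the whole interval.
Shift to the endpoint 2: with t = 2 + u (0 < u < 1), one computes f(2 + u) = -u^3 - 12u^2 - 36u - 27.
The nonzero coefficients here are all negative, so for u > 0 every term is negative (or zero), and the constant term -27 is strictly negative.
Therefore f(t) < 0 throughout (2, 3), and f has no zero there.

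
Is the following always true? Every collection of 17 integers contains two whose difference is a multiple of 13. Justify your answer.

Yes.

There are exactly 13 possible remainders on division by 13.
Since 17 > 13, two of the 17 integers must share a residue class by the pigeonhole principle; call them a and b.
Their difference a − b is then a multiple of 13.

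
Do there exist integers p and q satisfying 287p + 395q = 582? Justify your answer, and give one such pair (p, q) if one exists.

Since gcd(287, 395) = 1, every integer is an integer combination of 287 and 395.
Dividing repeatedly: 395 = 1·287 + 108, 287 = 2·108 + 71, 108 = 1·71 + 37, 71 = 1·37 + 34, 37 = 1·34 + 3, 34 = 11·3 + 1, 3 = 3·1 + 0.
Back-substituting, 1 = 34 − 11·3 = 34 − 11·(37 − 1·34) = −11·37 + 12·34 = −11·37 + 12·(71 − 1·37) = 12·71 − 23·37 = 12·71 − 23·(108 − 1·71) = −23·108 + 35·71 = −23·108 + 35·(287 − 2·108) = 35·287 − 93·108 = 35·287 − 93·(395 − 1·287) = −93·395 + 128·287; that is, 287·128 + 395·(-93) = 1.
Multiplying through by 582: p = 128·582 = 74496, q = (-93)·582 = -54126 is a solution.
Subtracting 188·395 from p and adding 188·287 to q gives the tidier solution (236, -170).
Indeed 287·236 + 395·(-170) = 67732 − 67150 = 582.

p = 236, q = -170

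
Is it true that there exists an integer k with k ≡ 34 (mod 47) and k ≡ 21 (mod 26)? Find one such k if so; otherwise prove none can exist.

k = 645

gcd(47, 26) = 1, so the Chinese Remainder Theorem guarantees exactly one residue class mod 1222 satisfying both.
Any solution of the first congruence is k = 34 + 47t; substituting into the second, 47t ≡ 21 − 34 ≡ 13 (mod 26).
47 ≡ 21 (mod 26), so this reads 21t ≡ 13 (mod 26). Since 21·5 = 105 = 4·26 + 1, the inverse of 21 mod 26 is 5.
Multiplying by 5: t ≡ 5·13 = 65 ≡ 13 (mod 26).
Taking t = 13 gives k = 34 + 47·13 = 645.
Indeed 645 ≡ 34 (mod 47) and 645 ≡ 21 (mod 26).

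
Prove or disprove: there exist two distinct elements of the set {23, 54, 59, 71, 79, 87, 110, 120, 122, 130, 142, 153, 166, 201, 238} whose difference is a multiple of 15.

No, no such pair exists.

Two integers differ by a multiple of 15 exactly when they have the same residue mod 15. The residues are 23↦8, 54↦9, 59↦14, 71↦11, 79↦4, 87↦12, 110↦5, 120↦0, 122↦2, 130↦10, 142↦7, 153↦3, 166↦1, 201↦6, 238↦13.
All 15 residues are distinct, so no two elements differ by a multiple of 15.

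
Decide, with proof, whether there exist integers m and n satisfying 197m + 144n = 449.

197 and 144 are coprime, so 197m + 144n ranges over all of ℤ.
Run the Euclidean algorithm on 197 and 144: 197 = 1·144 + 53, 144 = 2·53 + 38, 53 = 1·38 + 15, 38 = 2·15 + 8, 15 = 1·8 + 7, 8 = 1·7 + 1, 7 = 7·1 + 0.
Working back up the chain: 1 = 8 − 1·7 = 8 − (15 − 1·8) = −15 + 2·8 = −15 + 2·(38 − 2·15) = 2·38 − 5·15 = 2·38 − 5·(53 − 1·38) = −5·53 + 7·38 = −5·53 + 7·(144 − 2·53) = 7·144 − 19·53 = 7·144 − 19·(197 − 1·144) = −19·197 + 26·144. So 197·(-19) + 144·26 = 1.
Scaling by 449 gives the particular solution (m, n) = (-8531, 11674).
The general solution is m = -8531 + 144k, n = 11674 − 197k; taking k = 60 gives the smaller pair m = 109, n = -146.
Indeed 197·109 + 144·(-146) = 21473 − 21024 = 449.

m = 109, n = -146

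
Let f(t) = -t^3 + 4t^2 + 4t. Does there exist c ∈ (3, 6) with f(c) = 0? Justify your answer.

f(3) = 21 and f(6) = -48, which have opposite signs.
f is continuous everywhere (it is a polynomial), in particular on [3, 6].
By the Intermediate Value Theorem, f takes the value 0 somewhere in the open interval.

Yes, such a c exists.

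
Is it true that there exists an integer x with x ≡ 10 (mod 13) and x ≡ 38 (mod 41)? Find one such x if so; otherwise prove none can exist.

x = 530

Since 13 and 41 share no common factor, CRT says the pair of congruences has a solution (unique mod 533).
Write x = 10 + 13t and require 10 + 13t ≡ 38 (mod 41), i.e. 13t ≡ 28 (mod 41).
Since 13·19 = 247 = 6·41 + 1, the inverse of 13 mod 41 is 19.
Multiplying by 19: t ≡ 19·28 = 532 ≡ 40 (mod 41).
Taking t = 40 gives x = 10 + 13·40 = 530.
Check: 530 mod 13 = 10, 530 mod 41 = 38. ✓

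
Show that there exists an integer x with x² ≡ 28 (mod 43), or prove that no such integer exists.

There is no such integer.

43 is prime, so by Euler's criterion 28 is a square mod 43 iff 28^((43−1)/2) = 28^21 ≡ 1 (mod 43).
Repeated squaring mod 43: 28^2 = 784 ≡ 10; 28^4 ≡ 10² = 100 ≡ 14; 28^8 ≡ 14² = 196 ≡ 24; 28^16 ≡ 24² = 576 ≡ 17.
Since 21 = 16 + 4 + 1, 28^21 ≡ 17 · 14 · 28; multiplying out mod 43: 17·14 = 238 ≡ 23, then 23·28 = 644 ≡ 42. Thus 28^21 ≡ 42 ≡ −1 (mod 43).
The value −1 means 28 is a non-residue modulo 43, so x² ≡ 28 (mod 43) is impossible.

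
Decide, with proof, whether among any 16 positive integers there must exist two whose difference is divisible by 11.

True.

Each integer lies in one of the 11 residue classes modulo 11.
Placing 16 integers into 11 classes, some class receives at least two — say a and b.
Equal remainders mean a − b ≡ 0 (mod 11), so 11 divides their difference.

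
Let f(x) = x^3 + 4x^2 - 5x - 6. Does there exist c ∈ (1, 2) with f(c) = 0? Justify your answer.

Yes, such a c exists.

f(1) = -6 and f(2) = 8, which have opposite signs.
Since f is a polynomial it is continuous on [1, 2].
So by the Intermediate Value Theorem there is a c strictly between 1 and 2 with f(c) = 0.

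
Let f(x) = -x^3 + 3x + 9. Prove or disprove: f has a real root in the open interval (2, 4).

f(2) = 7 and f(4) = -43, which have opposite signs.
Since f is a polynomial it is continuous on [2, 4].
By the Intermediate Value Theorem, f takes the value 0 somewhere in the open interval.

Such a root exists.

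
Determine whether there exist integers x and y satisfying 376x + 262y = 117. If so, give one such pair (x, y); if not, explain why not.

There are no such integers.

gcd(376, 262) = 2, so every integer of the form 376x + 262y is a multiple of 2.
However 117 leaves remainder 1 on division by 2.
Therefore 376x + 262y = 117 has no solution in integers.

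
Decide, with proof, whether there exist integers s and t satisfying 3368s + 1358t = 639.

No such integers exist.

gcd(3368, 1358) = 2, so every integer of the form 3368s + 1358t is a multiple of 2.
But 639 = 2·319 + 1, so 2 ∤ 639.
So the equation is unsolvable over ℤ.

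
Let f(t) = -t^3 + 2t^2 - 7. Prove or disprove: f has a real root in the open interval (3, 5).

No such root exists.

The endpoint values f(3) = -16 and f(5) = -82 are both negative. Claim: f(t) < 0 for every t in (3, 5).
Substitute t = 3 + u, where 0 < u < 2 on the interval. Expanding, f(3 + u) = -u^3 - 7u^2 - 15u - 16.
The nonzero coefficients here are all negative, so for u > 0 every term is negative (or zero), and the constant term -16 is strictly negative.
Therefore f(t) < 0 throughout (3, 5), and f has no zero there.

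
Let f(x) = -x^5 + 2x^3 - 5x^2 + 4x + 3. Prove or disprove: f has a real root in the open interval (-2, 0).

Such a root exists.

f(-2) = -9 and f(0) = 3, which have opposite signs.
Since f is a polynomial it is continuous on [-2, 0].
By the Intermediate Value Theorem f must vanish at some point of (-2, 0).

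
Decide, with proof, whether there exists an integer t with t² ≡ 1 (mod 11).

t = 10

Take t = 10. Then 10² = 100 = 9·11 + 1, so 10² ≡ 1 (mod 11).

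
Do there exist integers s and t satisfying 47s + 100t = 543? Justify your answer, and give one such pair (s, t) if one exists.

s = 69, t = -27

Since gcd(47, 100) = 1, every integer is an integer combination of 47 and 100.
Dividing repeatedly: 100 = 2·47 + 6, 47 = 7·6 + 5, 6 = 1·5 + 1, 5 = 5·1 + 0.
Unwinding: 1 = 6 − 1·5 = 6 − (47 − 7·6) = −47 + 8·6 = −47 + 8·(100 − 2·47) = 8·100 − 17·47, i.e. 47·(-17) + 100·8 = 1.
Multiplying through by 543: s = (-17)·543 = -9231, t = 8·543 = 4344 is a solution.
The general solution is s = -9231 + 100k, t = 4344 − 47k; taking k = 93 gives the smaller pair s = 69, t = -27.
Check: 47·69 + 100·(-27) = 3243 − 2700 = 543. ✓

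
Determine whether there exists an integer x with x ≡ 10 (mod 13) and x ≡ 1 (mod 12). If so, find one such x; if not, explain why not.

gcd(13, 12) = 1, so the Chinese Remainder Theorem guarantees exactly one residue class mod 156 satisfying both.
Any solution of the first congruence is x = 10 + 13t; substituting into the second, 13t ≡ 1 − 10 ≡ 3 (mod 12).
13 ≡ 1 (mod 12), so this reads 1t ≡ 3 (mod 12). So t ≡ 3 (mod 12).
Taking t = 3 gives x = 10 + 13·3 = 49.
Verify: 49 = 3·13 + 10 and 49 = 4·12 + 1. ✓

x = 49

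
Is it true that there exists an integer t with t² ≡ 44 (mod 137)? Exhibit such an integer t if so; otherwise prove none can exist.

Take t = 110. Then 110² = 12100 = 88·137 + 44, so 110² ≡ 44 (mod 137).

t = 110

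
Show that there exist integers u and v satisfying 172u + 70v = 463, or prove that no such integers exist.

Both 172 and 70 are divisible by gcd(172, 70) = 2, hence so is any combination 172u + 70v.
However 463 leaves remainder 1 on division by 2.
Hence no integers u, v satisfy the equation.

There are no such integers.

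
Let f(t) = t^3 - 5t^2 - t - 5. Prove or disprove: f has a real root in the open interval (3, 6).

Such a root exists.

f(3) = -26 and f(6) = 25, which have opposite signs.
f is continuous everywhere (it is a polynomial), in particular on [3, 6].
By the Intermediate Value Theorem, f takes the value 0 somewhere in the open interval.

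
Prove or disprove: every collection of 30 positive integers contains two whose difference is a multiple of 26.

Yes.

There are exactly 26 possible remainders on division by 26.
Placing 30 integers into 26 classes, some class receives at least two — say a and b.
Their difference a − b is then a multiple of 26.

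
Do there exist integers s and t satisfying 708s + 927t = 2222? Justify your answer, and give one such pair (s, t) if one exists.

No such integers exist.

gcd(708, 927) = 3, so every integer of the form 708s + 927t is a multiple of 3.
But 2222 is not a multiple of 3 (it leaves remainder 2).
Therefore 708s + 927t = 2222 has no solution in integers.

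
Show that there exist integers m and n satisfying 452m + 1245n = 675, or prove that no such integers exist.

Since gcd(452, 1245) = 1, every integer is an integer combination of 452 and 1245.
Euclidean algorithm: 1245 = 2·452 + 341, 452 = 1·341 + 111, 341 = 3·111 + 8, 111 = 13·8 + 7, 8 = 1·7 + 1, 7 = 7·1 + 0.
Working back up the chain: 1 = 8 − 1·7 = 8 − (111 − 13·8) = −111 + 14·8 = −111 + 14·(341 − 3·111) = 14·341 − 43·111 = 14·341 − 43·(452 − 1·341) = −43·452 + 57·341 = −43·452 + 57·(1245 − 2·452) = 57·1245 − 157·452. So 452·(-157) + 1245·57 = 1.
Scaling by 675 gives the particular solution (m, n) = (-105975, 38475).
Adding 86·1245 to m and subtracting 86·452 from n gives the tidier solution (1095, -397).
Check: 452·1095 + 1245·(-397) = 494940 − 494265 = 675. ✓

m = 1095, n = -397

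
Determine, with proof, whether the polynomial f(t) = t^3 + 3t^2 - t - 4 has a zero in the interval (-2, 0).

f(-2) = 2 and f(0) = -4, which have opposite signs.
Since f is a polynomial it is continuous on [-2, 0].
By the Intermediate Value Theorem, f takes the value 0 somewhere in the open interval.

Such a root exists.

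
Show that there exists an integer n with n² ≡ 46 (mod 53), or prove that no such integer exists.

n = 29

n = 29 works: 29² = 841, and 841 − 46 = 795 = 15·53.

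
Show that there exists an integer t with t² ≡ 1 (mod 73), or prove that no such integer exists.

t = 72

Take t = 72. Then 72² = 5184 = 71·73 + 1, so 72² ≡ 1 (mod 73).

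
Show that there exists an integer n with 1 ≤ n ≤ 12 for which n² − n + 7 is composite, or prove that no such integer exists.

n = 5

At n = 5: 5² − 5 + 7 = 27 = 3·9, which is composite.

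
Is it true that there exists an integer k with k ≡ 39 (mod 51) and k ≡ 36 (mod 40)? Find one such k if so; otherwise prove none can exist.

k = 396

The moduli 51 and 40 are coprime, so by the Chinese Remainder Theorem a unique solution modulo 2040 exists.
Write k = 39 + 51t and require 39 + 51t ≡ 36 (mod 40), i.e. 51t ≡ 37 (mod 40).
51 ≡ 11 (mod 40), so this reads 11t ≡ 37 (mod 40). Since 11·11 = 121 = 3·40 + 1, the inverse of 11 mod 40 is 11.
Therefore t ≡ 11·37 = 407 ≡ 7 (mod 40).
With t = 7: k = 39 + 51·7 = 396.
Indeed 396 ≡ 39 (mod 51) and 396 ≡ 36 (mod 40).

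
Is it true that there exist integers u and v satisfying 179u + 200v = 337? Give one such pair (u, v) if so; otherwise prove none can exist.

179 and 200 are coprime, so 179u + 200v ranges over all of ℤ.
Euclidean algorithm: 200 = 1·179 + 21, 179 = 8·21 + 11, 21 = 1·11 + 10, 11 = 1·10 + 1, 10 = 10·1 + 0.
Unwinding: 1 = 11 − 1·10 = 11 − (21 − 1·11) = −21 + 2·11 = −21 + 2·(179 − 8·21) = 2·179 − 17·21 = 2·179 − 17·(200 − 1·179) = −17·200 + 19·179, i.e. 179·19 + 200·(-17) = 1.
Scaling by 337 gives the particular solution (u, v) = (6403, -5729).
The general solution is u = 6403 + 200k, v = -5729 − 179k; taking k = -32 gives the smaller pair u = 3, v = -1.
Indeed 179·3 + 200·(-1) = 537 − 200 = 337.

u = 3, v = -1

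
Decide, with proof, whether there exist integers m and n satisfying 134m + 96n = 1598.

m = 37, n = -35

Since gcd(134, 96) = 2 and 1598 = 2·799, Bézout's identity guarantees a solution.
Dividing through by 2 reduces the equation to 67m + 48n = 799.
Run the Euclidean algorithm on 67 and 48: 67 = 1·48 + 19, 48 = 2·19 + 10, 19 = 1·10 + 9, 10 = 1·9 + 1, 9 = 9·1 + 0.
Unwinding: 1 = 10 − 1·9 = 10 − (19 − 1·10) = −19 + 2·10 = −19 + 2·(48 − 2·19) = 2·48 − 5·19 = 2·48 − 5·(67 − 1·48) = −5·67 + 7·48, i.e. 67·(-5) + 48·7 = 1.
Times 799: 67·(-3995) + 48·5593 = 799, so (-3995, 5593) solves it.
The general solution is m = -3995 + 48k, n = 5593 − 67k; taking k = 84 gives the smaller pair m = 37, n = -35.
Indeed 134·37 + 96·(-35) = 4958 − 3360 = 1598.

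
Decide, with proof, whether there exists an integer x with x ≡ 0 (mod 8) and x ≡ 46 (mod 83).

gcd(8, 83) = 1, so the Chinese Remainder Theorem guarantees exactly one residue class mod 664 satisfying both.
Any solution of the first congruence is x = 0 + 8t; substituting into the second, 8t ≡ 46 − 0 ≡ 46 (mod 83).
To invert 8 modulo 83: 83 = 10·8 + 3, 8 = 2·3 + 2, 3 = 1·2 + 1, 2 = 2·1 + 0, and unwinding, 1 = 3 − 1·2 = 3 − (8 − 2·3) = −8 + 3·3 = −8 + 3·(83 − 10·8) = 3·83 − 31·8. Thus 8⁻¹ ≡ -31 ≡ 52 (mod 83).
Multiplying by 52: t ≡ 52·46 = 2392 ≡ 68 (mod 83).
With t = 68: x = 0 + 8·68 = 544.
Indeed 544 ≡ 0 (mod 8) and 544 ≡ 46 (mod 83).

x = 544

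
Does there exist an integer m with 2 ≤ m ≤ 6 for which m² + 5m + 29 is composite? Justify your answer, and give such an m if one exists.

At m = 6: 6² + 5·6 + 29 = 95 = 5·19, which is composite.

m = 6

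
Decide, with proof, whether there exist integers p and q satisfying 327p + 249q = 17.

gcd(327, 249) = 3, so every integer of the form 327p + 249q is a multiple of 3.
But 17 is not a multiple of 3 (it leaves remainder 2).
So the equation is unsolvable over ℤ.

No, no such integers exist.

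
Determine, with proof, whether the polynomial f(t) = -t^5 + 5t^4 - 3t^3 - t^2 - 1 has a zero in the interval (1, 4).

f(1) = -1 and f(4) = 47, which have opposite signs.
As a polynomial, f is continuous on every closed interval.
By the Intermediate Value Theorem, f takes the value 0 somewhere in the open interval.

Yes, f has a root in the interval.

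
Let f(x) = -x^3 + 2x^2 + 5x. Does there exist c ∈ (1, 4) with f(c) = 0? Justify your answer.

f(1) = 6 and f(4) = -12, which have opposite signs.
Since f is a polynomial it is continuous on [1, 4].
By the Intermediate Value Theorem f must vanish at some point of (1, 4).

Yes, such a c exists.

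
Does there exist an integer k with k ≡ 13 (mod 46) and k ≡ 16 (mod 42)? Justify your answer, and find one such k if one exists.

Reduce both congruences modulo 2, which divides 46 and 42: they say k ≡ 13 (mod 2) and k ≡ 16 (mod 2).
These are incompatible: 13 − 16 = -3 is not divisible by 2.
So no integer satisfies both congruences.

No, no such integer exists.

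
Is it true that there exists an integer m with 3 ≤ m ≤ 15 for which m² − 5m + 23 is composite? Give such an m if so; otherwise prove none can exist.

No, no such integer m in that range exists.

The values for m = 3, 4, …, 15 are 17, 19, 23, 29, 37, 47, 59, 73, 89, 107, 127, 149, 173, and each of these is prime.
So no value in the range makes the expression composite.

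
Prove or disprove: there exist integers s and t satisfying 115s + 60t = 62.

No such integers exist.

gcd(115, 60) = 5, so every integer of the form 115s + 60t is a multiple of 5.
But 62 = 5·12 + 2, so 5 ∤ 62.
Therefore 115s + 60t = 62 has no solution in integers.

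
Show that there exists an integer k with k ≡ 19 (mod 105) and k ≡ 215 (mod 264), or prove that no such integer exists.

No, no such integer exists.

Both moduli are multiples of 3 = gcd(105, 264), so any solution would satisfy k ≡ 19 and k ≡ 215 modulo 3 simultaneously.
However 19 ≡ 1 and 215 ≡ 2 (mod 3), and 1 ≠ 2.
Hence the system has no solution.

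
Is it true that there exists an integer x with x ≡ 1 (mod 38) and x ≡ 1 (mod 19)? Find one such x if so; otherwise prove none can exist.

gcd(38, 19) = 19. A simultaneous solution exists iff 1 ≡ 1 (mod 19); here 1 mod 19 = 1 = 1 mod 19, so it does.
In fact x = 1 itself already satisfies 1 mod 19 = 1.
Check: 1 mod 38 = 1, 1 mod 19 = 1. ✓

x = 1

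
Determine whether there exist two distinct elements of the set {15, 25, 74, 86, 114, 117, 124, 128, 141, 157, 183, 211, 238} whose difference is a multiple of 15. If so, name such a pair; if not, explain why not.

Two integers differ by a multiple of 15 exactly when they have the same residue mod 15. The residues are 15↦0, 25↦10, 74↦14, 86↦11, 114↦9, 117↦12, 124↦4, 128↦8, 141↦6, 157↦7, 183↦3, 211↦1, 238↦13.
These 13 residues are pairwise different, hence no difference of two elements is divisible by 15.

There is no such pair.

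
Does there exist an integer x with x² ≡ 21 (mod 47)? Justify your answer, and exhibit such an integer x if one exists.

x = 16

Take x = 16. Then 16² = 256 = 5·47 + 21, so 16² ≡ 21 (mod 47).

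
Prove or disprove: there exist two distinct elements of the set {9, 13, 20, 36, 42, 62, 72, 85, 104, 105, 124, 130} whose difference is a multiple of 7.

Yes: 9 and 72.

9 mod 7 = 2 and 72 mod 7 = 2, so 72 − 9 = 63 = 9·7.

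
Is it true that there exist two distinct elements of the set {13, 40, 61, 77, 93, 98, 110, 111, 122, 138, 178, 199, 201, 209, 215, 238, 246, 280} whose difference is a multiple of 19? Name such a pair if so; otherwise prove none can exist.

Two integers differ by a multiple of 19 exactly when they have the same residue mod 19. The residues are 13↦13, 40↦2, 61↦4, 77↦1, 93↦17, 98↦3, 110↦15, 111↦16, 122↦8, 138↦5, 178↦7, 199↦9, 201↦11, 209↦0, 215↦6, 238↦10, 246↦18, 280↦14.
No residue repeats among the 18 elements, so no pair has difference ≡ 0 (mod 19).

No, no such pair exists.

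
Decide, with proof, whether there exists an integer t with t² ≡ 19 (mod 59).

t = 45

Take t = 45. Then 45² = 2025 = 34·59 + 19, so 45² ≡ 19 (mod 59).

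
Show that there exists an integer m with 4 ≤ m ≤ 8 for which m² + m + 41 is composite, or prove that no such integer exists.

The values for m = 4, 5, …, 8 are 61, 71, 83, 97, 113, and each of these is prime.
So no value in the range makes the expression composite.

No such integer m in that range exists.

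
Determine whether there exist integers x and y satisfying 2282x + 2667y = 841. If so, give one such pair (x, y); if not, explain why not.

Any value of 2282x + 2667y is a multiple of gcd(2282, 2667) = 7.
However 841 leaves remainder 1 on division by 7.
Therefore 2282x + 2667y = 841 has no solution in integers.

There are no such integers.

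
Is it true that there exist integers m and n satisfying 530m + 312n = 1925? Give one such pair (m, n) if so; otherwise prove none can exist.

There are no such integers.

Both 530 and 312 are divisible by gcd(530, 312) = 2, hence so is any combination 530m + 312n.
But 1925 = 2·962 + 1, so 2 ∤ 1925.
Therefore 530m + 312n = 1925 has no solution in integers.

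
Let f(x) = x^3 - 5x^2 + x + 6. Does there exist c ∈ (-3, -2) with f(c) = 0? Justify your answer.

f(-3) = -69 and f(-2) = -24, both negative, so a sign-change argument is unavailable; we show f keeps this sign on the whole interval.
Shift to the endpoint -2: with x = -2 − u (0 < u < 1), one computes f(-2 − u) = -u^3 - 11u^2 - 33u - 24.
The nonzero coefficients here are all negative, so for u > 0 every term is negative (or zero), and the constant term -24 is strictly negative.
So f is strictly negative on (-3, -2); no root exists in the interval.

No.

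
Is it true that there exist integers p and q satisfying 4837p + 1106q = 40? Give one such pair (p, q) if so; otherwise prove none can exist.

Both 4837 and 1106 are divisible by gcd(4837, 1106) = 7, hence so is any combination 4837p + 1106q.
However 40 leaves remainder 5 on division by 7.
Therefore 4837p + 1106q = 40 has no solution in integers.

No such integers exist.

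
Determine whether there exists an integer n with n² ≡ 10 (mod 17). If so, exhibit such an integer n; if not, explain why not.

There is no such integer.

Since (17 − n)² ≡ n² (mod 17), it suffices to square n = 0, 1, …, 8: the residues are 0, 1, 4, 9, 16, 8, 2, 15, 13.
So the quadratic residues mod 17 are {0, 1, 2, 4, 8, 9, 13, 15, 16}, and 10 is not among them.
Hence no integer n has n² ≡ 10 (mod 17).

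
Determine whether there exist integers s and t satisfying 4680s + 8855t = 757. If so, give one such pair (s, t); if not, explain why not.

There are no such integers.

gcd(4680, 8855) = 5, so every integer of the form 4680s + 8855t is a multiple of 5.
But 757 is not a multiple of 5 (it leaves remainder 2).
Hence no integers s, t satisfy the equation.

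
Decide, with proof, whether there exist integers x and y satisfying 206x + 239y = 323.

Since gcd(206, 239) = 1, every integer is an integer combination of 206 and 239.
Euclidean algorithm: 239 = 1·206 + 33, 206 = 6·33 + 8, 33 = 4·8 + 1, 8 = 8·1 + 0.
Unwinding: 1 = 33 − 4·8 = 33 − 4·(206 − 6·33) = −4·206 + 25·33 = −4·206 + 25·(239 − 1·206) = 25·239 − 29·206, i.e. 206·(-29) + 239·25 = 1.
Multiplying through by 323: x = (-29)·323 = -9367, y = 25·323 = 8075 is a solution.
Adding 40·239 to x and subtracting 40·206 from y gives the tidier solution (193, -165).
Check: 206·193 + 239·(-165) = 39758 − 39435 = 323. ✓

x = 193, y = -165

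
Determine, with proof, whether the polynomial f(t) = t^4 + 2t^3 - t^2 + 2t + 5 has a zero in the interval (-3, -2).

Yes, f has a root in the interval.

f(-3) = 17 and f(-2) = -3, which have opposite signs.
f is continuous everywhere (it is a polynomial), in particular on [-3, -2].
By the Intermediate Value Theorem, f takes the value 0 somewhere in the open interval.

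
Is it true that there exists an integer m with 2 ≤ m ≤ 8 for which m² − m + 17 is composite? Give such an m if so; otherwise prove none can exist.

The values for m = 2, 3, …, 8 are 19, 23, 29, 37, 47, 59, 73, and each of these is prime.
So no value in the range makes the expression composite.

No, no such integer m in that range exists.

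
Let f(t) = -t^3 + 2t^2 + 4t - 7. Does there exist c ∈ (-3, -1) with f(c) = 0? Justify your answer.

Yes, f has a root in the interval.

f(-3) = 26 and f(-1) = -8, which have opposite signs.
f is continuous everywhere (it is a polynomial), in particular on [-3, -1].
So by the Intermediate Value Theorem there is a c strictly between -3 and -1 with f(c) = 0.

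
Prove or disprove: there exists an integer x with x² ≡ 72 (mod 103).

x = 81

x = 81 works: 81² = 6561, and 6561 − 72 = 6489 = 63·103.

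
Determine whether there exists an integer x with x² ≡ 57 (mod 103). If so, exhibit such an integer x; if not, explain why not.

No such integer exists.

Apply Euler's criterion with the prime 103: 57 is a quadratic residue iff 57^51 ≡ 1 (mod 103), and a non-residue iff it is ≡ −1.
Repeated squaring mod 103: 57^2 = 3249 ≡ 56; 57^4 ≡ 56² = 3136 ≡ 46; 57^8 ≡ 46² = 2116 ≡ 56; 57^16 ≡ 56² = 3136 ≡ 46; 57^32 ≡ 46² = 2116 ≡ 56.
Since 51 = 32 + 16 + 2 + 1, 57^51 ≡ 56 · 46 · 56 · 57; multiplying out mod 103: 56·46 = 2576 ≡ 1, then 1·56 = 56 ≡ 56, then 56·57 = 3192 ≡ 102. Thus 57^51 ≡ 102 ≡ −1 (mod 103).
By Euler's criterion 57 is a quadratic non-residue mod 103: no x satisfies x² ≡ 57 (mod 103).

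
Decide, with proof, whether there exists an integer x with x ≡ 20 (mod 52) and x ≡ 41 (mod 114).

Both moduli are multiples of 2 = gcd(52, 114), so any solution would satisfy x ≡ 20 and x ≡ 41 modulo 2 simultaneously.
These are incompatible: 20 − 41 = -21 is not divisible by 2.
So no integer satisfies both congruences.

There is no such integer.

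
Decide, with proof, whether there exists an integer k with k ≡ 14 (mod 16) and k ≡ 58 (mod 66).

Here gcd(16, 66) = 2, and both 14 and 58 leave remainder 0 mod 2, so the system is consistent.
Put k = 14 + 16t, so we need 16t ≡ 44 (mod 66), equivalently (divide by 2) 8t ≡ 22 (mod 33).
Note 8·29 = 232 ≡ 1 (mod 33) (as 232 − 1 = 7·33), so 8⁻¹ ≡ 29.
Therefore t ≡ 29·22 = 638 ≡ 11 (mod 33).
Then k = 14 + 16·11 = 190.
Check: 190 mod 16 = 14, 190 mod 66 = 58. ✓

k = 190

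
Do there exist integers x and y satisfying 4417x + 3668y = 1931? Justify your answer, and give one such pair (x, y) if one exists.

There are no such integers.

Any value of 4417x + 3668y is a multiple of gcd(4417, 3668) = 7.
But 1931 = 7·275 + 6, so 7 ∤ 1931.
So the equation is unsolvable over ℤ.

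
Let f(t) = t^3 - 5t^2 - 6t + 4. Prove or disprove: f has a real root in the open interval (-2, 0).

f(-2) = -12 and f(0) = 4, which have opposite signs.
f is continuous everywhere (it is a polynomial), in particular on [-2, 0].
By the Intermediate Value Theorem, f takes the value 0 somewhere in the open interval.

Such a root exists.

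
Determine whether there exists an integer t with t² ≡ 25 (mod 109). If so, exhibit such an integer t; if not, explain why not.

Take t = 5. Then 5² = 25, and since 0 ≤ 25 < 109 this is already reduced: 5² ≡ 25 (mod 109).

t = 5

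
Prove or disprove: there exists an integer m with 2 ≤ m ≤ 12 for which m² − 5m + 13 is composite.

At m = 4: 4² − 5·4 + 13 = 9 = 3·3, which is composite.

m = 4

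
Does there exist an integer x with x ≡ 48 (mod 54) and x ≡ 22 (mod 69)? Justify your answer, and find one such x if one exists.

No, no such integer exists.

gcd(54, 69) = 3. If x ≡ 48 (mod 54) and x ≡ 22 (mod 69), then x ≡ 48 (mod 3) and x ≡ 22 (mod 3).
However 48 ≡ 0 and 22 ≡ 1 (mod 3), and 0 ≠ 1.
Hence the system has no solution.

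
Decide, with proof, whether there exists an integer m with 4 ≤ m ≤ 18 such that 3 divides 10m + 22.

m = 5

At m = 4 the value 62 is not a multiple of 3. At m = 5 we get 10·5 + 22 = 72, and 72 = 3·24.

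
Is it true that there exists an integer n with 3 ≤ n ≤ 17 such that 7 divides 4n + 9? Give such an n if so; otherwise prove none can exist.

At n = 3 we get 4·3 + 9 = 21, and 21 = 7·3.

n = 3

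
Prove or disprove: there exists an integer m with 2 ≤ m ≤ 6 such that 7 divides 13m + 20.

m = 6

At m = 6 we get 13·6 + 20 = 98, and 98 = 7·14.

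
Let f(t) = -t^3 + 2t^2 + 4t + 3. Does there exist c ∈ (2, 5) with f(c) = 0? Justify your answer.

Yes, f has a root in the interval.

f(2) = 11 and f(5) = -52, which have opposite signs.
Since f is a polynomial it is continuous on [2, 5].
By the Intermediate Value Theorem f must vanish at some point of (2, 5).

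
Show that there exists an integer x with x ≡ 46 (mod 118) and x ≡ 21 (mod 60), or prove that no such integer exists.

There is no such integer.

Both moduli are multiples of 2 = gcd(118, 60), so any solution would satisfy x ≡ 46 and x ≡ 21 modulo 2 simultaneously.
These are incompatible: 46 − 21 = 25 is not divisible by 2.
Therefore no such x exists.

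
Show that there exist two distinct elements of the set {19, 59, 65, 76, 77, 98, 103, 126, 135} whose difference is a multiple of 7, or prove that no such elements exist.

The pair (19, 103) works.

Reduce each element mod 7: 19↦5, 59↦3, 65↦2, 76↦6, 77↦0, 98↦0, 103↦5, 126↦0, 135↦2. The residue 5 repeats (at 19 and 103), and 103 − 19 = 84 = 12·7.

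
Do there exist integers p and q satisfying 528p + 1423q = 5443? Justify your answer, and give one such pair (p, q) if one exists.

528 and 1423 are coprime, so 528p + 1423q ranges over all of ℤ.
Dividing repeatedly: 1423 = 2·528 + 367, 528 = 1·367 + 161, 367 = 2·161 + 45, 161 = 3·45 + 26, 45 = 1·26 + 19, 26 = 1·19 + 7, 19 = 2·7 + 5, 7 = 1·5 + 2, 5 = 2·2 + 1, 2 = 2·1 + 0.
Working back up the chain: 1 = 5 − 2·2 = 5 − 2·(7 − 1·5) = −2·7 + 3·5 = −2·7 + 3·(19 − 2·7) = 3·19 − 8·7 = 3·19 − 8·(26 − 1·19) = −8·26 + 11·19 = −8·26 + 11·(45 − 1·26) = 11·45 − 19·26 = 11·45 − 19·(161 − 3·45) = −19·161 + 68·45 = −19·161 + 68·(367 − 2·161) = 68·367 − 155·161 = 68·367 − 155·(528 − 1·367) = −155·528 + 223·367 = −155·528 + 223·(1423 − 2·528) = 223·1423 − 601·528. So 528·(-601) + 1423·223 = 1.
Times 5443: 528·(-3271243) + 1423·1213789 = 5443, so (-3271243, 1213789) solves it.
Adding 2299·1423 to p and subtracting 2299·528 from q gives the tidier solution (234, -83).
Check: 528·234 + 1423·(-83) = 123552 − 118109 = 5443. ✓

p = 234, q = -83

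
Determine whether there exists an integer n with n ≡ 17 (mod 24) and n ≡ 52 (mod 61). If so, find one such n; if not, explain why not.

n = 113

gcd(24, 61) = 1, so the Chinese Remainder Theorem guarantees exactly one residue class mod 1464 satisfying both.
Write n = 17 + 24t and require 17 + 24t ≡ 52 (mod 61), i.e. 24t ≡ 35 (mod 61).
To invert 24 modulo 61: 61 = 2·24 + 13, 24 = 1·13 + 11, 13 = 1·11 + 2, 11 = 5·2 + 1, 2 = 2·1 + 0, and unwinding, 1 = 11 − 5·2 = 11 − 5·(13 − 1·11) = −5·13 + 6·11 = −5·13 + 6·(24 − 1·13) = 6·24 − 11·13 = 6·24 − 11·(61 − 2·24) = −11·61 + 28·24. Thus 24⁻¹ ≡ 28 (mod 61).
Therefore t ≡ 28·35 = 980 ≡ 4 (mod 61).
Taking t = 4 gives n = 17 + 24·4 = 113.
Indeed 113 ≡ 17 (mod 24) and 113 ≡ 52 (mod 61).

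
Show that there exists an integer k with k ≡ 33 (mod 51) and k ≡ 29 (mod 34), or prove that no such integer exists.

There is no such integer.

Reduce both congruences modulo 17, which divides 51 and 34: they say k ≡ 33 (mod 17) and k ≡ 29 (mod 17).
However 33 ≡ 16 and 29 ≡ 12 (mod 17), and 16 ≠ 12.
Therefore no such k exists.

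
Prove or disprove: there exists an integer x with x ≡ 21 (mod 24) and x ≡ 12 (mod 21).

gcd(24, 21) = 3. A simultaneous solution exists iff 21 ≡ 12 (mod 3); here 21 mod 3 = 0 = 12 mod 3, so it does.
Step through x = 21, 21 + 24, 21 + 2·24, …: the values 21, 45, 69, 93, 117 reduce mod 21 to 0, 3, 6, 9, 12. The value 117 hits 12.
Indeed 117 ≡ 21 (mod 24) and 117 ≡ 12 (mod 21).

x = 117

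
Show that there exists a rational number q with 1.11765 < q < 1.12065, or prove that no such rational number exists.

Scale by 25: the interval becomes (27.94125, 28.01625), which contains the integer 28.
Dividing back, 1.11765 < 28/25 < 1.12065, and 28/25 is rational.

q = 28/25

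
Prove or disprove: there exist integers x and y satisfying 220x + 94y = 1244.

x = 33, y = -64

Every value of 220x + 94y is a multiple of gcd(220, 94) = 2; since 2 ∣ 1244, solutions exist.
Dividing through by 2 reduces the equation to 110x + 47y = 622.
Run the Euclidean algorithm on 110 and 47: 110 = 2·47 + 16, 47 = 2·16 + 15, 16 = 1·15 + 1, 15 = 15·1 + 0.
Back-substituting, 1 = 16 − 1·15 = 16 − (47 − 2·16) = −47 + 3·16 = −47 + 3·(110 − 2·47) = 3·110 − 7·47; that is, 110·3 + 47·(-7) = 1.
Scaling by 622 gives the particular solution (x, y) = (1866, -4354).
Shifting by a multiple of (47, −110) keeps it a solution: x = 1866 − 39·47 = 33, y = -4354 + 39·110 = -64.
Check: 220·33 + 94·(-64) = 7260 − 6016 = 1244. ✓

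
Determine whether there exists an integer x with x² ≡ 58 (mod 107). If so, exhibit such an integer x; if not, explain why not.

No, no such integer exists.

Apply Euler's criterion with the prime 107: 58 is a quadratic residue iff 58^53 ≡ 1 (mod 107), and a non-residue iff it is ≡ −1.
Repeated squaring mod 107: 58^2 = 3364 ≡ 47; 58^4 ≡ 47² = 2209 ≡ 69; 58^8 ≡ 69² = 4761 ≡ 53; 58^16 ≡ 53² = 2809 ≡ 27; 58^32 ≡ 27² = 729 ≡ 87.
Since 53 = 32 + 16 + 4 + 1, 58^53 ≡ 87 · 27 · 69 · 58; multiplying out mod 107: 87·27 = 2349 ≡ 102, then 102·69 = 7038 ≡ 83, then 83·58 = 4814 ≡ 106. Thus 58^53 ≡ 106 ≡ −1 (mod 107).
The value −1 means 58 is a non-residue modulo 107, so x² ≡ 58 (mod 107) is impossible.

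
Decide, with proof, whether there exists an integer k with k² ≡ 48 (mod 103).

Apply Euler's criterion with the prime 103: 48 is a quadratic residue iff 48^51 ≡ 1 (mod 103), and a non-residue iff it is ≡ −1.
Squaring successively (mod 103): 48^2 = 2304 ≡ 38; 48^4 ≡ 38² = 1444 ≡ 2; 48^8 ≡ 2² = 4 ≡ 4; 48^16 ≡ 4² = 16 ≡ 16; 48^32 ≡ 16² = 256 ≡ 50.
Since 51 = 32 + 16 + 2 + 1, 48^51 ≡ 50 · 16 · 38 · 48; multiplying out mod 103: 50·16 = 800 ≡ 79, then 79·38 = 3002 ≡ 15, then 15·48 = 720 ≡ 102. Thus 48^51 ≡ 102 ≡ −1 (mod 103).
The value −1 means 48 is a non-residue modulo 103, so k² ≡ 48 (mod 103) is impossible.

There is no such integer.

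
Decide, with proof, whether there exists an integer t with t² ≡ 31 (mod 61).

61 is prime, so by Euler's criterion 31 is a square mod 61 iff 31^((61−1)/2) = 31^30 ≡ 1 (mod 61).
Squaring successively (mod 61): 31^2 = 961 ≡ 46; 31^4 ≡ 46² = 2116 ≡ 42; 31^8 ≡ 42² = 1764 ≡ 56; 31^16 ≡ 56² = 3136 ≡ 25.
Since 30 = 16 + 8 + 4 + 2, 31^30 ≡ 25 · 56 · 42 · 46; multiplying out mod 61: 25·56 = 1400 ≡ 58, then 58·42 = 2436 ≡ 57, then 57·46 = 2622 ≡ 60. Thus 31^30 ≡ 60 ≡ −1 (mod 61).
By Euler's criterion 31 is a quadratic non-residue mod 61: no t satisfies t² ≡ 31 (mod 61).

No, no such integer exists.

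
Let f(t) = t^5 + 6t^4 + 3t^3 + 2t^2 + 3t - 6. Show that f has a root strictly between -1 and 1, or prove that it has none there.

f(-1) = -5 and f(1) = 9, which have opposite signs.
As a polynomial, f is continuous on every closed interval.
By the Intermediate Value Theorem, f takes the value 0 somewhere in the open interval.

Yes, f has a root in the interval.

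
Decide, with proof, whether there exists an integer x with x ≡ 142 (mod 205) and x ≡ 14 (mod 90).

gcd(205, 90) = 5. If x ≡ 142 (mod 205) and x ≡ 14 (mod 90), then x ≡ 142 (mod 5) and x ≡ 14 (mod 5).
But 142 mod 5 = 2 while 14 mod 5 = 4, a contradiction.
Hence the system has no solution.

There is no such integer.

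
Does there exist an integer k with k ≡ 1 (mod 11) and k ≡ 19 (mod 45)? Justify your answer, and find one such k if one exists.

gcd(11, 45) = 1, so the Chinese Remainder Theorem guarantees exactly one residue class mod 495 satisfying both.
Write k = 1 + 11t and require 1 + 11t ≡ 19 (mod 45), i.e. 11t ≡ 18 (mod 45).
Note 11·41 = 451 ≡ 1 (mod 45) (as 451 − 1 = 10·45), so 11⁻¹ ≡ 41.
Therefore t ≡ 41·18 = 738 ≡ 18 (mod 45).
With t = 18: k = 1 + 11·18 = 199.
Indeed 199 ≡ 1 (mod 11) and 199 ≡ 19 (mod 45).

k = 199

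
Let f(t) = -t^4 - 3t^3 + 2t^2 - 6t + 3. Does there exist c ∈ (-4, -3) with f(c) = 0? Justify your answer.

f(-4) = -5 and f(-3) = 39, which have opposite signs.
f is continuous everywhere (it is a polynomial), in particular on [-4, -3].
By the Intermediate Value Theorem f must vanish at some point of (-4, -3).

Such a root exists.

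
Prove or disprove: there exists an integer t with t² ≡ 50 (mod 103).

t = 16

t = 16 works: 16² = 256, and 256 − 50 = 206 = 2·103.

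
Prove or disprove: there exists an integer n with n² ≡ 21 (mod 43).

Take n = 8. Then 8² = 64 = 1·43 + 21, so 8² ≡ 21 (mod 43).

n = 8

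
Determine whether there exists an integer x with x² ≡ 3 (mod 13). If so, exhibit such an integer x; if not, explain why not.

x = 4

Take x = 4. Then 4² = 16 = 1·13 + 3, so 4² ≡ 3 (mod 13).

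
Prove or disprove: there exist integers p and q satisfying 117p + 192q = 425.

No, no such integers exist.

gcd(117, 192) = 3, so every integer of the form 117p + 192q is a multiple of 3.
But 425 is not a multiple of 3 (it leaves remainder 2).
Hence no integers p, q satisfy the equation.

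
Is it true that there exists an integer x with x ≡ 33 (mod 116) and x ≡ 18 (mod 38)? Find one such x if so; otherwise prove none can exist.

No such integer exists.

Both moduli are multiples of 2 = gcd(116, 38), so any solution would satisfy x ≡ 33 and x ≡ 18 modulo 2 simultaneously.
However 33 ≡ 1 and 18 ≡ 0 (mod 2), and 1 ≠ 0.
Hence the system has no solution.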